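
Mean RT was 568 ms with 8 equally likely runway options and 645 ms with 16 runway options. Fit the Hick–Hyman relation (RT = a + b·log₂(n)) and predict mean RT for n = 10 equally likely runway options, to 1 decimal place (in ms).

Fit slope and intercept:
  b = (645 − 568) / (log₂ 16 − log₂ 8) = 77 / (4 − 3) = 77.000 ms/bit
  a = 568 − 77.000 × 3 = 337.000 ms
Then RT(10) = 337.000 + 77.000 × log₂ 10 = 337.000 + 77.000 × 3.3219 ≈ 592.788 ms.

592.8 ms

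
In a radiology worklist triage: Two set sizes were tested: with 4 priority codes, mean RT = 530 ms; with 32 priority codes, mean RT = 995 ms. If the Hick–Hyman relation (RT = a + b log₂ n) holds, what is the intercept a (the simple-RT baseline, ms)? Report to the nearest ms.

The slope on a log₂ axis is (995 − 530) / (5 − 2) = 155 ms/bit.
a = RT₁ − b·log₂ n₁ = 530 − 155 × 2 = 220.000 ms.

220 ms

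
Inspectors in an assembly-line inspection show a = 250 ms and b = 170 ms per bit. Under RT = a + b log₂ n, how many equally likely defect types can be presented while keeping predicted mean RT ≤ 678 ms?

Set 250 + 170·log₂ n ≤ 678 → log₂ n ≤ (678 − 250)/170 = 2.5176.
So n ≤ 2^2.5176 = 5.726; the largest integer n is 5.

5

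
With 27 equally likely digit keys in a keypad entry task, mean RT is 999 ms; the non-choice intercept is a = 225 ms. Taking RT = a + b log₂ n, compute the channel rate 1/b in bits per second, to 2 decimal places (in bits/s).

6.14 bits/s

b = (999 − 225)/log₂ 27 = 774/4.7549 = 162.780 ms per bit = 0.16278 s/bit; the reciprocal is 6.143 bits/s.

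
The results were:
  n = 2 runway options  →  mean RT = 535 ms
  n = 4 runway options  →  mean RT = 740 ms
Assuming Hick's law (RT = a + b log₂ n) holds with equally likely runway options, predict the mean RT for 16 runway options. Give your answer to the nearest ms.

1150 ms

With log₂ n on the abscissa the relation is linear; from the two conditions:
  b = (740 − 535) / (log₂ 4 − log₂ 2) = 205 / (2 − 1) = 205 ms/bit
  a = 535 − 205 × 1 = 330 ms
Then RT(16) = 330 + 205 × log₂ 16 = 330 + 205 × 4 ≈ 1150.000 ms.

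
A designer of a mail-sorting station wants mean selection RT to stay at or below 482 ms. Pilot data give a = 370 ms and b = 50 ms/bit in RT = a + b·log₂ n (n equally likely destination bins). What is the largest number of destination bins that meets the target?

4

50·log₂ n ≤ 482 − 370 = 112, giving log₂ n ≤ 2.2400 and n ≤ 4.724. The largest whole number is 4.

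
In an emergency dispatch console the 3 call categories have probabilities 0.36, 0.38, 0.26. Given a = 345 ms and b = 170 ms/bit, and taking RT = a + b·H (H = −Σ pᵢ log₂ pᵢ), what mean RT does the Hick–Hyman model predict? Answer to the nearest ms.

611 ms

Entropy contributions −pᵢ log₂ pᵢ: 0.5306, 0.5305, 0.5053; sum H = 1.5664 bits.
RT = a + bH = 345 + 170·1.5664 = 611.28 ms.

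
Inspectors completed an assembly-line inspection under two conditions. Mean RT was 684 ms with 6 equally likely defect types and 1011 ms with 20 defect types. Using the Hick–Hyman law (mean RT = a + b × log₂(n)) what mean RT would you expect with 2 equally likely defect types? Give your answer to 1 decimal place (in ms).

With log₂ n on the abscissa the relation is linear; from the two conditions:
  b = (1011 − 684) / (log₂ 20 − log₂ 6) = 327 / (4.3219 − 2.5850) = 188.259 ms/bit
  a = 684 − 188.259 × 2.5850 = 197.357 ms
Then RT(2) = 197.357 + 188.259 × log₂ 2 = 197.357 + 188.259 × 1 ≈ 385.616 ms.

385.6 ms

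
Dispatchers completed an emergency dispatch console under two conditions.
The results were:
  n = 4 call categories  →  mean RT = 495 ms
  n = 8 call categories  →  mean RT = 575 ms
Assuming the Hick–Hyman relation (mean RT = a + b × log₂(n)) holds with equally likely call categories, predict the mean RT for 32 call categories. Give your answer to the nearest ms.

With log₂ n on the abscissa the relation is linear; from the two conditions:
  b = (575 − 495) / (log₂ 8 − log₂ 4) = 80 / (3 − 2) = 80 ms/bit
  a = 495 − 80 × 2 = 335 ms
Then RT(32) = 335 + 80 × log₂ 32 = 335 + 80 × 5 ≈ 735.000 ms.

735 ms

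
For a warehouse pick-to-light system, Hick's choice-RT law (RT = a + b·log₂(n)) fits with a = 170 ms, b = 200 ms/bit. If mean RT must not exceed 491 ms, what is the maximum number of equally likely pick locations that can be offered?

Information budget: (491 − 170)/200 = 1.6050 bits, so n ≤ 2^1.6050 = 3.042 → at most 3.

3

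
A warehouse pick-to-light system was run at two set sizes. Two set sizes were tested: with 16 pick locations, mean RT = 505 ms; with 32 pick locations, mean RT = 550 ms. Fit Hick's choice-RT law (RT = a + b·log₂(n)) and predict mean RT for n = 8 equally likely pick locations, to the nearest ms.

With log₂ n on the abscissa the relation is linear; from the two conditions:
  b = (550 − 505) / (log₂ 32 − log₂ 16) = 45 / (5 − 4) = 45 ms/bit
  a = 505 − 45 × 4 = 325 ms
Then RT(8) = 325 + 45 × log₂ 8 = 325 + 45 × 3 ≈ 460.000 ms.

460 ms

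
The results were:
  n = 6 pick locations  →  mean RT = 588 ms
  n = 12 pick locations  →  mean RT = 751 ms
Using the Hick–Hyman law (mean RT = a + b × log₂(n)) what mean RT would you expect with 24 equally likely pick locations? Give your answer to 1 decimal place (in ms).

914.0 ms

Solve the two-equation system in a and b:
  b = (751 − 588) / (log₂ 12 − log₂ 6) = 163 / (3.5850 − 2.5850) = 163.000 ms/bit
  a = 588 − 163.000 × 2.5850 = 166.651 ms
Then RT(24) = 166.651 + 163.000 × log₂ 24 = 166.651 + 163.000 × 4.5850 ≈ 914.000 ms.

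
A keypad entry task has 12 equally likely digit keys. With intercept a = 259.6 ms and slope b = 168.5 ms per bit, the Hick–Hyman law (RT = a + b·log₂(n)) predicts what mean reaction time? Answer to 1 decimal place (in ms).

863.7 ms

log₂(12) = 3.5850 bits, so RT = 259.6 + 168.5 × 3.5850 ≈ 863.666 ms.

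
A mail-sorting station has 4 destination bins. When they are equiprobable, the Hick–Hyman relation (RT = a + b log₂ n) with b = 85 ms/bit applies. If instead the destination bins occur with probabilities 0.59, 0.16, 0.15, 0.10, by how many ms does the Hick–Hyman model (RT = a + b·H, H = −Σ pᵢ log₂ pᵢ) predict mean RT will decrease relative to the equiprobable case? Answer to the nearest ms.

Equiprobable entropy H₀ = log₂ 4 = 2.0000 bits.
Skewed entropy H = −Σ pᵢ log₂ pᵢ = 1.6149 bits.
ΔRT = b·(H₀ − H) = 85 × 0.3851 = 32.74 ms.

33 ms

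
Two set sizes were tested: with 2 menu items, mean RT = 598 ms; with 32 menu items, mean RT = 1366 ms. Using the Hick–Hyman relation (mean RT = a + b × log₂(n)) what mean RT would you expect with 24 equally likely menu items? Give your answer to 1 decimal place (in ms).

With log₂ n on the abscissa the relation is linear; from the two conditions:
  b = (1366 − 598) / (log₂ 32 − log₂ 2) = 768 / (5 − 1) = 192.000 ms/bit
  a = 598 − 192.000 × 1 = 406.000 ms
Then RT(24) = 406.000 + 192.000 × log₂ 24 = 406.000 + 192.000 × 4.5850 ≈ 1286.313 ms.

1286.3 ms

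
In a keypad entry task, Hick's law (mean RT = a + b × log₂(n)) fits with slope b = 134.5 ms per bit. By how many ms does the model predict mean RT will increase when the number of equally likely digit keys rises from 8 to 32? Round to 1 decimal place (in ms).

Only the slope matters, since a is common to both: ΔRT = b·log₂(n₂/n₁).
log₂(32) − log₂(8) = log₂(32/8) = log₂(4) = 2.
ΔRT = 134.5 × 2.0000 = 269.000 ms.

269.0 ms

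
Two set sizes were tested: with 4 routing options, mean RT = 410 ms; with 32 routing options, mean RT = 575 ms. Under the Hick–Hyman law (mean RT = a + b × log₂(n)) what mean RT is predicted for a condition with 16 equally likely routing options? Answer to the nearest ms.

Solve the two-equation system in a and b:
  b = (575 − 410) / (log₂ 32 − log₂ 4) = 165 / (5 − 2) = 55 ms/bit
  a = 410 − 55 × 2 = 300 ms
Then RT(16) = 300 + 55 × log₂ 16 = 300 + 55 × 4 ≈ 520.000 ms.

520 ms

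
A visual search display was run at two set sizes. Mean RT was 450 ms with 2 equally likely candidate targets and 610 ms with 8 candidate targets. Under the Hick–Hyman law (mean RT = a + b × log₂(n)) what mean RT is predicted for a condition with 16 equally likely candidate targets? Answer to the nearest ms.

690 ms

Fit slope and intercept:
  b = (610 − 450) / (log₂ 8 − log₂ 2) = 160 / (3 − 1) = 80 ms/bit
  a = 450 − 80 × 1 = 370 ms
Then RT(16) = 370 + 80 × log₂ 16 = 370 + 80 × 4 ≈ 690.000 ms.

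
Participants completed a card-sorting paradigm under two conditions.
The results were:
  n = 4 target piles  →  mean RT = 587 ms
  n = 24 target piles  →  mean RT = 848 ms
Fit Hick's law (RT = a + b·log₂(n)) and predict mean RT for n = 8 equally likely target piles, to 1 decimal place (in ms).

688.0 ms

Solve the two-equation system in a and b:
  b = (848 − 587) / (log₂ 24 − log₂ 4) = 261 / (4.5850 − 2) = 100.969 ms/bit
  a = 587 − 100.969 × 2 = 385.063 ms
Then RT(8) = 385.063 + 100.969 × log₂ 8 = 385.063 + 100.969 × 3 ≈ 687.969 ms.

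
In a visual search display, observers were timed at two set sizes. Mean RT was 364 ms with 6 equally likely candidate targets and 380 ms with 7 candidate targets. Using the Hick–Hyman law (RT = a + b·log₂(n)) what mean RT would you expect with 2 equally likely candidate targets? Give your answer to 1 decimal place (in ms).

Fit slope and intercept:
  b = (380 − 364) / (log₂ 7 − log₂ 6) = 16 / (2.8074 − 2.5850) = 71.945 ms/bit
  a = 364 − 71.945 × 2.5850 = 178.025 ms
Then RT(2) = 178.025 + 71.945 × log₂ 2 = 178.025 + 71.945 × 1 ≈ 249.970 ms.

250.0 ms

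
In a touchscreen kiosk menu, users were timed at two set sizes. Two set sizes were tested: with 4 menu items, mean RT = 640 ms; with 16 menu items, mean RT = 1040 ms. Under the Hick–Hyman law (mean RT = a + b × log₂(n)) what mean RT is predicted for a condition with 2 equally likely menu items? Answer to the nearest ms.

440 ms

Fit slope and intercept:
  b = (1040 − 640) / (log₂ 16 − log₂ 4) = 400 / (4 − 2) = 200 ms/bit
  a = 640 − 200 × 2 = 240 ms
Then RT(2) = 240 + 200 × log₂ 2 = 240 + 200 × 1 ≈ 440.000 ms.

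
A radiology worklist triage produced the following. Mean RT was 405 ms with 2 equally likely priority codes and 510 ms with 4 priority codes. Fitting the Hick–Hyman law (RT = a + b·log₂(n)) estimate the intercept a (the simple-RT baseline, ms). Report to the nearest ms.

300 ms

Slope: b = (510 − 405) / (log₂ 4 − log₂ 2) = 105/1.0000 = 105 ms/bit.
a = RT₁ − b·log₂ n₁ = 405 − 105 × 1 = 300.000 ms.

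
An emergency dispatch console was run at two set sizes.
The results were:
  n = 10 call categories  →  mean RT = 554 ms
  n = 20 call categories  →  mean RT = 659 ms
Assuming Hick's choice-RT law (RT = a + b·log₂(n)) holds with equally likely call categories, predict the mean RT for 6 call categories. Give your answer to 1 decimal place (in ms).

476.6 ms

Solve the two-equation system in a and b:
  b = (659 − 554) / (log₂ 20 − log₂ 10) = 105 / (4.3219 − 3.3219) = 105.000 ms/bit
  a = 554 − 105.000 × 3.3219 = 205.198 ms
Then RT(6) = 205.198 + 105.000 × log₂ 6 = 205.198 + 105.000 × 2.5850 ≈ 476.619 ms.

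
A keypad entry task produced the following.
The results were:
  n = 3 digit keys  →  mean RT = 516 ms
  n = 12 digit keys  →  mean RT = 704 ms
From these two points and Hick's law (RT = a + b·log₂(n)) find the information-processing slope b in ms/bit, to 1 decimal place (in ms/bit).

94.0 ms/bit

Slope: b = (704 − 516) / (log₂ 12 − log₂ 3) = 188/2.0000 = 94.000 ms/bit.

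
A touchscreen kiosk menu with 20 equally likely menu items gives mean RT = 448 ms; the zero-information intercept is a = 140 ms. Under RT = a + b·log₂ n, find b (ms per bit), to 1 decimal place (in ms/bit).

b = (448 − 140) / log₂(20) = 308 / 4.3219 = 71.264 ms/bit.

71.3 ms/bit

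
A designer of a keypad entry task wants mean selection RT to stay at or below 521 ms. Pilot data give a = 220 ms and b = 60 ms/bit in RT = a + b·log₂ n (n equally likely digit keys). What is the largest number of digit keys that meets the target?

32

60·log₂ n ≤ 521 − 220 = 301, giving log₂ n ≤ 5.0167 and n ≤ 32.372. The largest whole number is 32.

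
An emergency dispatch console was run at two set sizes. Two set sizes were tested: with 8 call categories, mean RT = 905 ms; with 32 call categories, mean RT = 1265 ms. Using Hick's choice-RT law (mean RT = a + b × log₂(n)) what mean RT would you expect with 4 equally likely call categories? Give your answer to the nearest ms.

Fit slope and intercept:
  b = (1265 − 905) / (log₂ 32 − log₂ 8) = 360 / (5 − 3) = 180 ms/bit
  a = 905 − 180 × 3 = 365 ms
Then RT(4) = 365 + 180 × log₂ 4 = 365 + 180 × 2 ≈ 725.000 ms.

725 ms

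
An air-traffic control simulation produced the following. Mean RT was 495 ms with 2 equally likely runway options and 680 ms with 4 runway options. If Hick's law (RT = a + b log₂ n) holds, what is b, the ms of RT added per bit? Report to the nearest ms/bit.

185 ms/bit

b = (RT₂ − RT₁)/(log₂ n₂ − log₂ n₁) = (680 − 495)/(2 − 1) = 185 ms/bit.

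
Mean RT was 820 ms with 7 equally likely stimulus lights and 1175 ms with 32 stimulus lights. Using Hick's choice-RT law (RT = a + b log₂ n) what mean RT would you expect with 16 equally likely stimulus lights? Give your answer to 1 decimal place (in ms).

Solve the two-equation system in a and b:
  b = (1175 − 820) / (log₂ 32 − log₂ 7) = 355 / (5 − 2.8074) = 161.905 ms/bit
  a = 820 − 161.905 × 2.8074 = 365.475 ms
Then RT(16) = 365.475 + 161.905 × log₂ 16 = 365.475 + 161.905 × 4 ≈ 1013.095 ms.

1013.1 ms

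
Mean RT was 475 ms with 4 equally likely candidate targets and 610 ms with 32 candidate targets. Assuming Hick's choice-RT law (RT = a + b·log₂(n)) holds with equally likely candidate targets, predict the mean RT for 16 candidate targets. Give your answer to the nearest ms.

565 ms

Solve the two-equation system in a and b:
  b = (610 − 475) / (log₂ 32 − log₂ 4) = 135 / (5 − 2) = 45 ms/bit
  a = 475 − 45 × 2 = 385 ms
Then RT(16) = 385 + 45 × log₂ 16 = 385 + 45 × 4 ≈ 565.000 ms.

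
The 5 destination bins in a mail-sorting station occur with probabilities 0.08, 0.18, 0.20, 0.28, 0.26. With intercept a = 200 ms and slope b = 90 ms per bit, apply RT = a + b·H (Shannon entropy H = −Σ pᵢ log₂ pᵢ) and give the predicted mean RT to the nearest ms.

400 ms

H = 0.08·log₂(1/0.08) + 0.18·log₂(1/0.18) + 0.20·log₂(1/0.20) + 0.28·log₂(1/0.28) + 0.26·log₂(1/0.26) = 2.2207 bits.
RT = 200 + 90 × 2.2207 = 399.86 ms.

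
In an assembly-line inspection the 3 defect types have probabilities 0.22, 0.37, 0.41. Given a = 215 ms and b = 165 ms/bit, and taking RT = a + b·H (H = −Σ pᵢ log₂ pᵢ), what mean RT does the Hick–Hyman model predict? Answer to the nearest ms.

469 ms

Entropy contributions −pᵢ log₂ pᵢ: 0.4806, 0.5307, 0.5274; sum H = 1.5387 bits.
RT = a + bH = 215 + 165·1.5387 = 468.88 ms.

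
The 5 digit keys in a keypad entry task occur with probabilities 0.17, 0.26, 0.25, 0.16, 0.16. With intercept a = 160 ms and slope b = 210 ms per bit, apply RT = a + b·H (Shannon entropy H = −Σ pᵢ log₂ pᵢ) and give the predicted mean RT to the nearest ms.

H = 0.17·log₂(1/0.17) + 0.26·log₂(1/0.26) + 0.25·log₂(1/0.25) + 0.16·log₂(1/0.16) + 0.16·log₂(1/0.16) = 2.2859 bits.
RT = 160 + 210 × 2.2859 = 640.04 ms.

640 ms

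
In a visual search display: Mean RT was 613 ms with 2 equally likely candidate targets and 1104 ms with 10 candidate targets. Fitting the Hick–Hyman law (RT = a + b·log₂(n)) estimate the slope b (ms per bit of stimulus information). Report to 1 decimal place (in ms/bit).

211.5 ms/bit

b = (RT₂ − RT₁)/(log₂ n₂ − log₂ n₁) = (1104 − 613)/(3.3219 − 1) = 211.462 ms/bit.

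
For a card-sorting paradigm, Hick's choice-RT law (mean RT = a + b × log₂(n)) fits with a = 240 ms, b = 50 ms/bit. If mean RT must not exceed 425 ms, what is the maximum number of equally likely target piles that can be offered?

12

Information budget: (425 − 240)/50 = 3.7000 bits, so n ≤ 2^3.7000 = 12.996 → at most 12.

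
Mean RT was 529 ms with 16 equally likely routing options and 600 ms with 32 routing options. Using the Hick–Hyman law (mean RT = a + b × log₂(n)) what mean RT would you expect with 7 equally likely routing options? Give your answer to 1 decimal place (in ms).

444.3 ms

Fit slope and intercept:
  b = (600 − 529) / (log₂ 32 − log₂ 16) = 71 / (5 − 4) = 71.000 ms/bit
  a = 529 − 71.000 × 4 = 245.000 ms
Then RT(7) = 245.000 + 71.000 × log₂ 7 = 245.000 + 71.000 × 2.8074 ≈ 444.322 ms.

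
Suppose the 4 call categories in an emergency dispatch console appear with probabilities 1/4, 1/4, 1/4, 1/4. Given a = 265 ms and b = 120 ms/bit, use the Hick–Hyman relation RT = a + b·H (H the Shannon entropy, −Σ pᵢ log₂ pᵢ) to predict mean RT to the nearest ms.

505 ms

H = −Σ pᵢ log₂ pᵢ = 0.25·2 + 0.25·2 + 0.25·2 + 0.25·2 = 2.000 bits.
RT = 265 + 120 × 2.000 = 505.00 ms.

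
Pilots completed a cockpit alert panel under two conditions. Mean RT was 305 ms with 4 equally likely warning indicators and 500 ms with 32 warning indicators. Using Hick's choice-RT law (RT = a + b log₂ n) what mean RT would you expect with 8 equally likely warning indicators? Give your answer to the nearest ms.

Solve the two-equation system in a and b:
  b = (500 − 305) / (log₂ 32 − log₂ 4) = 195 / (5 − 2) = 65 ms/bit
  a = 305 − 65 × 2 = 175 ms
Then RT(8) = 175 + 65 × log₂ 8 = 175 + 65 × 3 ≈ 370.000 ms.

370 ms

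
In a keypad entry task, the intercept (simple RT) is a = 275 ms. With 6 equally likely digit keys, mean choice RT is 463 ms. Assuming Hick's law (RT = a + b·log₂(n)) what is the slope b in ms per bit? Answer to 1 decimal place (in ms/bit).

72.7 ms/bit

log₂(6) = 2.5850 bits.
b = (RT − a)/log₂ n = (463 − 275) / 2.5850 = 72.728 ms/bit.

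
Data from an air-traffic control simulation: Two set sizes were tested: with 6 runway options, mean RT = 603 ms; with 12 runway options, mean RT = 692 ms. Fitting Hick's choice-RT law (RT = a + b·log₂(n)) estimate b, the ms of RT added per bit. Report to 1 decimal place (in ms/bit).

89.0 ms/bit

The slope on a log₂ axis is (692 − 603) / (3.5850 − 2.5850) = 89.000 ms/bit.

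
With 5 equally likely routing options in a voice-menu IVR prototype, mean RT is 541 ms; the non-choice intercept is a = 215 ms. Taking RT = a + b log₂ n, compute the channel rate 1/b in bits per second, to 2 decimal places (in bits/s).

7.12 bits/s

b = (541 − 215)/log₂ 5 = 326/2.3219 = 140.401 ms per bit = 0.14040 s/bit; the reciprocal is 7.122 bits/s.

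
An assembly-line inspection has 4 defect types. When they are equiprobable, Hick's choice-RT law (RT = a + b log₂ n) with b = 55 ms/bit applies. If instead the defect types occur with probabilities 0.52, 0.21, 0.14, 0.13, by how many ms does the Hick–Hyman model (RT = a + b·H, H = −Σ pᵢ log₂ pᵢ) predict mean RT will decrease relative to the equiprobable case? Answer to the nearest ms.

14 ms

The RT saving is b·ΔH. Equiprobable H₀ = log₂(4) = 2.0000 bits; with the given probabilities H = 1.7432 bits.
b·(H₀ − H) = 55 × (2.0000 − 1.7432) = 14.13 ms.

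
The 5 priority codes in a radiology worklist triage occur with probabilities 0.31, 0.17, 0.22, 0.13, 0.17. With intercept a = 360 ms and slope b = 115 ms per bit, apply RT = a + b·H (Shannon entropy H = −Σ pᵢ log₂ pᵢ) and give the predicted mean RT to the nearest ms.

Entropy contributions −pᵢ log₂ pᵢ: 0.5238, 0.4346, 0.4806, 0.3826, 0.4346; sum H = 2.2562 bits.
RT = a + bH = 360 + 115·2.2562 = 619.46 ms.

619 ms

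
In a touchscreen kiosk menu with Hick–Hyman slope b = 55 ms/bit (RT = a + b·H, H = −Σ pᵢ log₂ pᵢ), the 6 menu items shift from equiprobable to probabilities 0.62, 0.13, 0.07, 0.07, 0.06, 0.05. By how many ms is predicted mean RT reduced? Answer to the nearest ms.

43 ms

The RT saving is b·ΔH. Equiprobable H₀ = log₂(6) = 2.5850 bits; with the given probabilities H = 1.8070 bits.
b·(H₀ − H) = 55 × (2.5850 − 1.8070) = 42.79 ms.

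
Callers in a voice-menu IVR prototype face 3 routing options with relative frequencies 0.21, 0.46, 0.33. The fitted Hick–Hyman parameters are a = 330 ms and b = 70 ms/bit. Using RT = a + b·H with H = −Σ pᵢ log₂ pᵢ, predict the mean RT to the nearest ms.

436 ms

Entropy contributions −pᵢ log₂ pᵢ: 0.4728, 0.5153, 0.5278; sum H = 1.5160 bits.
RT = a + bH = 330 + 70·1.5160 = 436.12 ms.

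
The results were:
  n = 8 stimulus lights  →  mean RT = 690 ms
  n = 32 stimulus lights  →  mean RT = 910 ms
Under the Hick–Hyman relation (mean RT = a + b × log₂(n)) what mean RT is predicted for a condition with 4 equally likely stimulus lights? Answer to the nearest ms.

RT is linear in log₂ n, so two points fix the line:
  b = (910 − 690) / (log₂ 32 − log₂ 8) = 220 / (5 − 3) = 110 ms/bit
  a = 690 − 110 × 3 = 360 ms
Then RT(4) = 360 + 110 × log₂ 4 = 360 + 110 × 2 ≈ 580.000 ms.

580 ms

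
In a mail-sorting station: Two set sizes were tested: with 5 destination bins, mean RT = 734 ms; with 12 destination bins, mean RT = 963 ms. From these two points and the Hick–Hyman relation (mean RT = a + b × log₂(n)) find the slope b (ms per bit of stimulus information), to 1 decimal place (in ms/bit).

The slope on a log₂ axis is (963 − 734) / (3.5850 − 2.3219) = 181.309 ms/bit.

181.3 ms/bit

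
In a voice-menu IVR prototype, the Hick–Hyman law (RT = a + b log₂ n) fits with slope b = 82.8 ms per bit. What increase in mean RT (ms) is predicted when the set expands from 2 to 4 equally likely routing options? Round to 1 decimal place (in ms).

The intercept a cancels: ΔRT = b·(log₂ n₂ − log₂ n₁) = b·log₂(n₂/n₁).
log₂(4) − log₂(2) = log₂(4/2) = log₂(2) = 1.
ΔRT = 82.8 × 1.0000 = 82.800 ms.

82.8 ms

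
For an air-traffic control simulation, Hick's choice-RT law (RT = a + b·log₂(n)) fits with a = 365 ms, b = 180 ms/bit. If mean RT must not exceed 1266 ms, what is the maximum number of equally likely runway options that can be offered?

Set 365 + 180·log₂ n ≤ 1266 → log₂ n ≤ (1266 − 365)/180 = 5.0056.
So n ≤ 2^5.0056 = 32.123; the largest integer n is 32.

32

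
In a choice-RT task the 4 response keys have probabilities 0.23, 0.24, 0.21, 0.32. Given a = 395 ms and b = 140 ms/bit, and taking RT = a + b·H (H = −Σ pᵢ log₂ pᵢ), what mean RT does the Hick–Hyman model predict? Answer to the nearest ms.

672 ms

Entropy contributions −pᵢ log₂ pᵢ: 0.4877, 0.4941, 0.4728, 0.5260; sum H = 1.9807 bits.
RT = a + bH = 395 + 140·1.9807 = 672.29 ms.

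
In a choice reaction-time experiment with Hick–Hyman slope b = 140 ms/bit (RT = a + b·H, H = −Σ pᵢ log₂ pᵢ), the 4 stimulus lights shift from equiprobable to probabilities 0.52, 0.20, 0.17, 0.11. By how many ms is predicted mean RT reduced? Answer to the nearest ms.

36 ms

Equiprobable entropy H₀ = log₂ 4 = 2.0000 bits.
Skewed entropy H = −Σ pᵢ log₂ pᵢ = 1.7398 bits.
ΔRT = b·(H₀ − H) = 140 × 0.2602 = 36.42 ms.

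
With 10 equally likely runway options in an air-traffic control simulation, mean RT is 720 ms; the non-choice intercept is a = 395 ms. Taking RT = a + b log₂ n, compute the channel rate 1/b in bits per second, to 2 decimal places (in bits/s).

b = (720 − 395)/log₂ 10 = 325/3.3219 = 97.835 ms per bit = 0.09783 s/bit; the reciprocal is 10.221 bits/s.

10.22 bits/s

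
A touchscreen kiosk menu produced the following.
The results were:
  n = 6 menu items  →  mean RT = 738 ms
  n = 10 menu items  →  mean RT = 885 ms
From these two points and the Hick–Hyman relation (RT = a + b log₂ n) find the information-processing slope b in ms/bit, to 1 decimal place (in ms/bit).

b = (RT₂ − RT₁)/(log₂ n₂ − log₂ n₁) = (885 − 738)/(3.3219 − 2.5850) = 199.467 ms/bit.

199.5 ms/bit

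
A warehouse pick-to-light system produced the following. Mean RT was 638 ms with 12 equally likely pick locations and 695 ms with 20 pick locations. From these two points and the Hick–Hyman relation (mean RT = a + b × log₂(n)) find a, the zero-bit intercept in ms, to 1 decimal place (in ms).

b = (RT₂ − RT₁)/(log₂ n₂ − log₂ n₁) = (695 − 638)/(4.3219 − 3.5850) = 77.344 ms/bit.
a = RT₁ − b·log₂ n₁ = 638 − 77.344 × 3.5850 = 360.724 ms.

360.7 ms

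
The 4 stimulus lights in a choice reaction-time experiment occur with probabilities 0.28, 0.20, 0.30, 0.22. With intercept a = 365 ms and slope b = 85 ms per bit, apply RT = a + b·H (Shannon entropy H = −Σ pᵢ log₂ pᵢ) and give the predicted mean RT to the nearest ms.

H = 0.28·log₂(1/0.28) + 0.20·log₂(1/0.20) + 0.30·log₂(1/0.30) + 0.22·log₂(1/0.22) = 1.9803 bits.
RT = 365 + 85 × 1.9803 = 533.32 ms.

533 ms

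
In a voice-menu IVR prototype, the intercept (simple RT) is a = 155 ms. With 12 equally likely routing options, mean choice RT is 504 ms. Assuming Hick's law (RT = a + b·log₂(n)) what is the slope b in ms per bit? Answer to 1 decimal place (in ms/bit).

12 alternatives carry log₂ 12 = 3.5850 bits; the choice cost is 504 − 155 = 349 ms, so b = 349/3.5850 = 97.351 ms/bit.

97.4 ms/bit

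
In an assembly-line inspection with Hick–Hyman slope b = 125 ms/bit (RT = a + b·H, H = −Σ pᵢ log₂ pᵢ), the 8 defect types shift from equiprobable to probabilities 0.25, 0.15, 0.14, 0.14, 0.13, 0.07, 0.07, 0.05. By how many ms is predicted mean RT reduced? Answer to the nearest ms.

20 ms

The RT saving is b·ΔH. Equiprobable H₀ = log₂(8) = 3.0000 bits; with the given probabilities H = 2.8406 bits.
b·(H₀ − H) = 125 × (3.0000 − 2.8406) = 19.92 ms.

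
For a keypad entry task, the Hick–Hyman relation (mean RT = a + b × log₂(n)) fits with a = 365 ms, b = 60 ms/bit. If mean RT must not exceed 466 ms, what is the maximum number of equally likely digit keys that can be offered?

Information budget: (466 − 365)/60 = 1.6833 bits, so n ≤ 2^1.6833 = 3.212 → at most 3.

3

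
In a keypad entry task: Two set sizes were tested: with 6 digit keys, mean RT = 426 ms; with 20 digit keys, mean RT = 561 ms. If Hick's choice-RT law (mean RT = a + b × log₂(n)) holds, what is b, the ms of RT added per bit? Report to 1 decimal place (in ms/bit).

b = (RT₂ − RT₁)/(log₂ n₂ − log₂ n₁) = (561 − 426)/(4.3219 − 2.5850) = 77.722 ms/bit.

77.7 ms/bit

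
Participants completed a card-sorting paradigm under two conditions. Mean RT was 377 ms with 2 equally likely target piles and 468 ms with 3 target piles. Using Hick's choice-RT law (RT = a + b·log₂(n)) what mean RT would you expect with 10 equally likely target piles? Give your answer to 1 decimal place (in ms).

Fit slope and intercept:
  b = (468 − 377) / (log₂ 3 − log₂ 2) = 91 / (1.5850 − 1) = 155.566 ms/bit
  a = 377 − 155.566 × 1 = 221.434 ms
Then RT(10) = 221.434 + 155.566 × log₂ 10 = 221.434 + 155.566 × 3.3219 ≈ 738.212 ms.

738.2 ms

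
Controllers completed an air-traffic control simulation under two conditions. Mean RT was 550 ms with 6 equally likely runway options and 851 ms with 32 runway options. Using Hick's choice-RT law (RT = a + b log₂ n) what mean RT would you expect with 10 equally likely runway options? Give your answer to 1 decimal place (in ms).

RT is linear in log₂ n, so two points fix the line:
  b = (851 − 550) / (log₂ 32 − log₂ 6) = 301 / (5 − 2.5850) = 124.636 ms/bit
  a = 550 − 124.636 × 2.5850 = 227.821 ms
Then RT(10) = 227.821 + 124.636 × log₂ 10 = 227.821 + 124.636 × 3.3219 ≈ 641.852 ms.

641.9 ms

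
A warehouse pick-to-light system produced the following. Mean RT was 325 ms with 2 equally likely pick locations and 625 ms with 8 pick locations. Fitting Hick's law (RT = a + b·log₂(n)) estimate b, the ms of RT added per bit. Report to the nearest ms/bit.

The slope on a log₂ axis is (625 − 325) / (3 − 1) = 150 ms/bit.

150 ms/bit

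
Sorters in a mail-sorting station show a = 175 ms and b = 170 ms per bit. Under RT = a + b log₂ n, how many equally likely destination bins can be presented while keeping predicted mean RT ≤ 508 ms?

3

Information budget: (508 − 175)/170 = 1.9588 bits, so n ≤ 2^1.9588 = 3.887 → at most 3.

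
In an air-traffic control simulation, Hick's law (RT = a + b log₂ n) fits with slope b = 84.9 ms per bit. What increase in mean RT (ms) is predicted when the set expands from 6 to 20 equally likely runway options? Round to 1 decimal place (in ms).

ΔRT = (a + b log₂ n₂) − (a + b log₂ n₁) = b·(log₂ n₂ − log₂ n₁).
log₂(20) − log₂(6) = 4.3219 − 2.5850 = 1.7370.
ΔRT = 84.9 × 1.7370 = 147.468 ms.

147.5 ms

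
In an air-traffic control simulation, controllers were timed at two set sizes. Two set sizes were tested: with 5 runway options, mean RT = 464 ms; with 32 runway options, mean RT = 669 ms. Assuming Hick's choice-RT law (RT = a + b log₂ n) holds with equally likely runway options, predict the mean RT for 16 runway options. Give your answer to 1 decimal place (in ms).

592.5 ms

Fit slope and intercept:
  b = (669 − 464) / (log₂ 32 − log₂ 5) = 205 / (5 − 2.3219) = 76.548 ms/bit
  a = 464 − 76.548 × 2.3219 = 286.262 ms
Then RT(16) = 286.262 + 76.548 × log₂ 16 = 286.262 + 76.548 × 4 ≈ 592.452 ms.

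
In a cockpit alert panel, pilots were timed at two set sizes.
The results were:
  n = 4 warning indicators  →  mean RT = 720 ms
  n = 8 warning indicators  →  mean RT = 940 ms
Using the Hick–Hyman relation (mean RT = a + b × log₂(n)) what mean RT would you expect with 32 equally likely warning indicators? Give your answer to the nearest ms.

1380 ms

With log₂ n on the abscissa the relation is linear; from the two conditions:
  b = (940 − 720) / (log₂ 8 − log₂ 4) = 220 / (3 − 2) = 220 ms/bit
  a = 720 − 220 × 2 = 280 ms
Then RT(32) = 280 + 220 × log₂ 32 = 280 + 220 × 5 ≈ 1380.000 ms.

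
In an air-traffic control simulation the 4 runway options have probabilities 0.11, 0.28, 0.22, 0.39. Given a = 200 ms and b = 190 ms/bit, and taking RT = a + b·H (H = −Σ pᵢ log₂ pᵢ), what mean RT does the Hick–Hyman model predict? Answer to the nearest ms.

556 ms

H = 0.11·log₂(1/0.11) + 0.28·log₂(1/0.28) + 0.22·log₂(1/0.22) + 0.39·log₂(1/0.39) = 1.8749 bits.
RT = 200 + 190 × 1.8749 = 556.23 ms.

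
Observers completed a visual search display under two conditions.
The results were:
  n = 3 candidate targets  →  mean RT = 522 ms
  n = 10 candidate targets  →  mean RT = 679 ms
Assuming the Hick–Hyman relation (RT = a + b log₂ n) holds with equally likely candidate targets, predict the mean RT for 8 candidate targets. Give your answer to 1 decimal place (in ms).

With log₂ n on the abscissa the relation is linear; from the two conditions:
  b = (679 − 522) / (log₂ 10 − log₂ 3) = 157 / (3.3219 − 1.5850) = 90.388 ms/bit
  a = 522 − 90.388 × 1.5850 = 378.739 ms
Then RT(8) = 378.739 + 90.388 × log₂ 8 = 378.739 + 90.388 × 3 ≈ 649.902 ms.

649.9 ms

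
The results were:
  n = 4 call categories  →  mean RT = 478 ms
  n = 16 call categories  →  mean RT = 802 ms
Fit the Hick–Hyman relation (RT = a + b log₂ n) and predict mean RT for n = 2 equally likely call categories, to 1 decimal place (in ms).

316.0 ms

RT is linear in log₂ n, so two points fix the line:
  b = (802 − 478) / (log₂ 16 − log₂ 4) = 324 / (4 − 2) = 162.000 ms/bit
  a = 478 − 162.000 × 2 = 154.000 ms
Then RT(2) = 154.000 + 162.000 × log₂ 2 = 154.000 + 162.000 × 1 ≈ 316.000 ms.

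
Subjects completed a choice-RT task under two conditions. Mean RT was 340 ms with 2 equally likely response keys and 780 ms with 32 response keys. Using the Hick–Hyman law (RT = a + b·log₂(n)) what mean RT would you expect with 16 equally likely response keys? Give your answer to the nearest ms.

670 ms

Fit slope and intercept:
  b = (780 − 340) / (log₂ 32 − log₂ 2) = 440 / (5 − 1) = 110 ms/bit
  a = 340 − 110 × 1 = 230 ms
Then RT(16) = 230 + 110 × log₂ 16 = 230 + 110 × 4 ≈ 670.000 ms.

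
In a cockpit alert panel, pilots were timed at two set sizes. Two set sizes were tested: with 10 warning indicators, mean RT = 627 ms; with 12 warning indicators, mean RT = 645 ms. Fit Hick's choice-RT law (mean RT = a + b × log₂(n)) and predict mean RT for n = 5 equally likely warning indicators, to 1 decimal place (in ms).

Fit slope and intercept:
  b = (645 − 627) / (log₂ 12 − log₂ 10) = 18 / (3.5850 − 3.3219) = 68.432 ms/bit
  a = 627 − 68.432 × 3.3219 = 399.673 ms
Then RT(5) = 399.673 + 68.432 × log₂ 5 = 399.673 + 68.432 × 2.3219 ≈ 558.568 ms.

558.6 ms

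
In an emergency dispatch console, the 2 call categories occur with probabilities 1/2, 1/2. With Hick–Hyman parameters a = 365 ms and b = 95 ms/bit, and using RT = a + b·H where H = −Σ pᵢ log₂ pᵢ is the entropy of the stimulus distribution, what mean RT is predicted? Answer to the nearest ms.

460 ms

H = −Σ pᵢ log₂ pᵢ = 0.5·1 + 0.5·1 = 1.000 bits.
RT = 365 + 95 × 1.000 = 460.00 ms.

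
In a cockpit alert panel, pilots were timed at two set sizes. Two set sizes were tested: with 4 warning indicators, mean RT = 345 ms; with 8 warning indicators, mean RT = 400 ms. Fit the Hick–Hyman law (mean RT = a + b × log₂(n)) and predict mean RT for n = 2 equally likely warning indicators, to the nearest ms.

290 ms

With log₂ n on the abscissa the relation is linear; from the two conditions:
  b = (400 − 345) / (log₂ 8 − log₂ 4) = 55 / (3 − 2) = 55 ms/bit
  a = 345 − 55 × 2 = 235 ms
Then RT(2) = 235 + 55 × log₂ 2 = 235 + 55 × 1 ≈ 290.000 ms.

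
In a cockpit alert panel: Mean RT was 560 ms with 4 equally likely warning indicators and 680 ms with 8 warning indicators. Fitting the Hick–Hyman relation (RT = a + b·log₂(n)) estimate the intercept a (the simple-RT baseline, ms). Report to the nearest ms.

320 ms

b = (RT₂ − RT₁)/(log₂ n₂ − log₂ n₁) = (680 − 560)/(3 − 2) = 120 ms/bit.
a = RT₁ − b·log₂ n₁ = 560 − 120 × 2 = 320.000 ms.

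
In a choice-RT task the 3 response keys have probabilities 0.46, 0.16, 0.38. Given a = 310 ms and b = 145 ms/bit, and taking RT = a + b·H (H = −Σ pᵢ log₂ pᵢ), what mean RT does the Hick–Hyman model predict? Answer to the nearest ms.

523 ms

H = 0.46·log₂(1/0.46) + 0.16·log₂(1/0.16) + 0.38·log₂(1/0.38) = 1.4688 bits.
RT = 310 + 145 × 1.4688 = 522.98 ms.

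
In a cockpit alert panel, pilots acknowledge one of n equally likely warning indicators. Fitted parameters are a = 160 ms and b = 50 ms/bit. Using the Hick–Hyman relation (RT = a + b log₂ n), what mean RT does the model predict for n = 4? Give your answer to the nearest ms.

260 ms

log₂(4) = 2 bits, so RT = 160 + 50 × 2 ≈ 260.000 ms.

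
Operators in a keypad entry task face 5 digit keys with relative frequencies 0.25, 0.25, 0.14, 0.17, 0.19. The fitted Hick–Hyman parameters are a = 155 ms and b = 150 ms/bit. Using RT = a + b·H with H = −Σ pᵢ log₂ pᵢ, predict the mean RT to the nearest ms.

498 ms

Entropy contributions −pᵢ log₂ pᵢ: 0.5000, 0.5000, 0.3971, 0.4346, 0.4552; sum H = 2.2869 bits.
RT = a + bH = 155 + 150·2.2869 = 498.04 ms.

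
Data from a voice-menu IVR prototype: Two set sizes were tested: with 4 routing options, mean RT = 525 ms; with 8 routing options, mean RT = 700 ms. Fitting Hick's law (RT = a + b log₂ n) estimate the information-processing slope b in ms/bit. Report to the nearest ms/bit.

Slope: b = (700 − 525) / (log₂ 8 − log₂ 4) = 175/1.0000 = 175 ms/bit.

175 ms/bit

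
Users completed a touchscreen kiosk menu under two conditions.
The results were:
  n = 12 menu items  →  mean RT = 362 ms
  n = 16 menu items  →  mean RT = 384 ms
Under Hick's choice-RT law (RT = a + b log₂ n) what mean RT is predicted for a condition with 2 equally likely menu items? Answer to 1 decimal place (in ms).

RT is linear in log₂ n, so two points fix the line:
  b = (384 − 362) / (log₂ 16 − log₂ 12) = 22 / (4 − 3.5850) = 53.007 ms/bit
  a = 362 − 53.007 × 3.5850 = 171.971 ms
Then RT(2) = 171.971 + 53.007 × log₂ 2 = 171.971 + 53.007 × 1 ≈ 224.978 ms.

225.0 ms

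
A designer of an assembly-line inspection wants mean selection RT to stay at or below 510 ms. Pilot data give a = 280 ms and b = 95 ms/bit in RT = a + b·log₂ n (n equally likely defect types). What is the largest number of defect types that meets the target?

5

Set 280 + 95·log₂ n ≤ 510 → log₂ n ≤ (510 − 280)/95 = 2.4211.
So n ≤ 2^2.4211 = 5.356; the largest integer n is 5.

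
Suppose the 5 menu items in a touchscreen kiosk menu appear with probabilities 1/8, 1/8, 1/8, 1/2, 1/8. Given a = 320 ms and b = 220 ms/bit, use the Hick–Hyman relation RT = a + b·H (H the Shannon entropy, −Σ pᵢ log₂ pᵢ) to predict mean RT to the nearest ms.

760 ms

H = −Σ pᵢ log₂ pᵢ = 0.125·3 + 0.125·3 + 0.125·3 + 0.5·1 + 0.125·3 = 2.000 bits.
RT = 320 + 220 × 2.000 = 760.00 ms.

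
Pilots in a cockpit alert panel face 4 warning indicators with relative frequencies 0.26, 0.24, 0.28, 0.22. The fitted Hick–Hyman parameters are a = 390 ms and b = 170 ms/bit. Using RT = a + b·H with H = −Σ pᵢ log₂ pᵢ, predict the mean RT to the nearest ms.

Entropy contributions −pᵢ log₂ pᵢ: 0.5053, 0.4941, 0.5142, 0.4806; sum H = 1.9942 bits.
RT = a + bH = 390 + 170·1.9942 = 729.02 ms.

729 ms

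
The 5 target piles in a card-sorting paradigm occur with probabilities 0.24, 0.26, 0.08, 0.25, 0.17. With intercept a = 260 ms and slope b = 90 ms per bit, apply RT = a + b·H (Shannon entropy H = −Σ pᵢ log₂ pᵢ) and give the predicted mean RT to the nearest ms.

H = 0.24·log₂(1/0.24) + 0.26·log₂(1/0.26) + 0.08·log₂(1/0.08) + 0.25·log₂(1/0.25) + 0.17·log₂(1/0.17) = 2.2255 bits.
RT = 260 + 90 × 2.2255 = 460.30 ms.

460 ms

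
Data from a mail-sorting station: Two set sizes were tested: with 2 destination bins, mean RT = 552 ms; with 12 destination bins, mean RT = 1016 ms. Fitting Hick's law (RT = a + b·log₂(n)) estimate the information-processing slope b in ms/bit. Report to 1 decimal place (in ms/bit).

179.5 ms/bit

b = (RT₂ − RT₁)/(log₂ n₂ − log₂ n₁) = (1016 − 552)/(3.5850 − 1) = 179.500 ms/bit.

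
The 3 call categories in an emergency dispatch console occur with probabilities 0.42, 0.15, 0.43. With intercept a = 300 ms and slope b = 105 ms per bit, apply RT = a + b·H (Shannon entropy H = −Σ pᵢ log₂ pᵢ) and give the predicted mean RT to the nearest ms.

453 ms

H = 0.42·log₂(1/0.42) + 0.15·log₂(1/0.15) + 0.43·log₂(1/0.43) = 1.4598 bits.
RT = 300 + 105 × 1.4598 = 453.27 ms.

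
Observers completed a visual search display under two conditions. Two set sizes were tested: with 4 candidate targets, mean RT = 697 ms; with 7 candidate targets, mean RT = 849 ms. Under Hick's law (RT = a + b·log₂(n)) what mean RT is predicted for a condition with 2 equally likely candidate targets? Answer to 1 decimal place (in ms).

508.7 ms

Fit slope and intercept:
  b = (849 − 697) / (log₂ 7 − log₂ 4) = 152 / (2.8074 − 2) = 188.269 ms/bit
  a = 697 − 188.269 × 2 = 320.462 ms
Then RT(2) = 320.462 + 188.269 × log₂ 2 = 320.462 + 188.269 × 1 ≈ 508.731 ms.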